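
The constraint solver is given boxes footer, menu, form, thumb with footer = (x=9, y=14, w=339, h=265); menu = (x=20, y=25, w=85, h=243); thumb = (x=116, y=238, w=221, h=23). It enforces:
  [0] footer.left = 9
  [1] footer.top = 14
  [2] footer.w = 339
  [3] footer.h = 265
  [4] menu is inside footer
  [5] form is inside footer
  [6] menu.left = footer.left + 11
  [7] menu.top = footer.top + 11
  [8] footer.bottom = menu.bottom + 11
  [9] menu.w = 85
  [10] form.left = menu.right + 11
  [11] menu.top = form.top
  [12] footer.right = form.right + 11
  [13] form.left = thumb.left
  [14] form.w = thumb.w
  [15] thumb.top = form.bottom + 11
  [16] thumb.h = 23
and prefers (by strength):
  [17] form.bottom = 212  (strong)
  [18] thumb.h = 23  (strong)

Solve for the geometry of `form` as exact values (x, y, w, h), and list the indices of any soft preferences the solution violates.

1. form.x = 116  [form.left = menu.right + 11]
2. form.y = 25  [menu.top = form.top]
3. form.w = 221  [footer.right = form.right + 11]
4. form.h = 202  [thumb.top = form.bottom + 11]

form = (x=116, y=25, w=221, h=202)
violated soft preferences: 17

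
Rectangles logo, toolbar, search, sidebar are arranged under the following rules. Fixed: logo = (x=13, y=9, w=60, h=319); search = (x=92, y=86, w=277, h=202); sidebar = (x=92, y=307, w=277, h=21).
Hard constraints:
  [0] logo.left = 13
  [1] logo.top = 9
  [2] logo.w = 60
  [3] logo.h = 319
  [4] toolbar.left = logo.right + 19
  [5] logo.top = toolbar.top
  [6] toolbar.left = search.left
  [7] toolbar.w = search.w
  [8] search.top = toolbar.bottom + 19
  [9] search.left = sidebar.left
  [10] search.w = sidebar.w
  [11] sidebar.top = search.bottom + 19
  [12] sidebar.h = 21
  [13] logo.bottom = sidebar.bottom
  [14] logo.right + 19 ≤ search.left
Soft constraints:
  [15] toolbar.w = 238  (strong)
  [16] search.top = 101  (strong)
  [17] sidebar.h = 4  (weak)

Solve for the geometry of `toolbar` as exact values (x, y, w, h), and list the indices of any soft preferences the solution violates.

1. toolbar.x = 92  [toolbar.left = logo.right + 19]
2. toolbar.y = 9  [logo.top = toolbar.top]
3. toolbar.w = 277  [toolbar.w = search.w]
4. toolbar.h = 58  [search.top = toolbar.bottom + 19]

toolbar = (x=92, y=9, w=277, h=58)
violated soft preferences: 15, 16, 17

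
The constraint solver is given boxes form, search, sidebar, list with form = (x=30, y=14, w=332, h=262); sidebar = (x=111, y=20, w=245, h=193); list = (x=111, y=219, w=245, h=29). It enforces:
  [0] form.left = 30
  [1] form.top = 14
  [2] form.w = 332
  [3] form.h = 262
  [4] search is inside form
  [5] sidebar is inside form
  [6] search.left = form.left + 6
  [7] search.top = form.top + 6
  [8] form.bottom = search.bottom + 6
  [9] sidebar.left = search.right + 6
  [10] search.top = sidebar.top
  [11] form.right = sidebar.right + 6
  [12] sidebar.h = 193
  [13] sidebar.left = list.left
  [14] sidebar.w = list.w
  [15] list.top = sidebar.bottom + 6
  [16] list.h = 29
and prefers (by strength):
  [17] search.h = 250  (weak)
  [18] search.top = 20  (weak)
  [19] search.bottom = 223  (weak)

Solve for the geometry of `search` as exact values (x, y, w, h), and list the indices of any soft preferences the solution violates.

1. search.x = 36  [search.left = form.left + 6]
2. search.y = 20  [search.top = form.top + 6]
3. search.h = 250  [form.bottom = search.bottom + 6]
4. search.w = 69  [sidebar.left = search.right + 6]

search = (x=36, y=20, w=69, h=250)
violated soft preferences: 19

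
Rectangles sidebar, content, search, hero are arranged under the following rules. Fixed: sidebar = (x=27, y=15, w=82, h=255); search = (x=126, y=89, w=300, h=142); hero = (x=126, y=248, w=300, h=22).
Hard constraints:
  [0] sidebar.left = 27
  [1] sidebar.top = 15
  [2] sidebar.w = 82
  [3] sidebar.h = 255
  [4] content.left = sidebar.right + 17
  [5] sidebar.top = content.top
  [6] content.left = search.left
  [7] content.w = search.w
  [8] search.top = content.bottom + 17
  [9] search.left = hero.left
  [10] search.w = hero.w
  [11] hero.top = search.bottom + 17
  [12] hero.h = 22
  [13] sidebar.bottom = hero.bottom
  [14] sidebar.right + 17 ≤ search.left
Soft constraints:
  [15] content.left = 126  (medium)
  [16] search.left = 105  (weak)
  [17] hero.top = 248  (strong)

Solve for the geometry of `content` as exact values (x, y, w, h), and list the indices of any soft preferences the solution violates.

content = (x=126, y=15, w=300, h=57)
violated soft preferences: 16

1. content.x = 126  [content.left = sidebar.right + 17]
2. content.y = 15  [sidebar.top = content.top]
3. content.w = 300  [content.w = search.w]
4. content.h = 57  [search.top = content.bottom + 17]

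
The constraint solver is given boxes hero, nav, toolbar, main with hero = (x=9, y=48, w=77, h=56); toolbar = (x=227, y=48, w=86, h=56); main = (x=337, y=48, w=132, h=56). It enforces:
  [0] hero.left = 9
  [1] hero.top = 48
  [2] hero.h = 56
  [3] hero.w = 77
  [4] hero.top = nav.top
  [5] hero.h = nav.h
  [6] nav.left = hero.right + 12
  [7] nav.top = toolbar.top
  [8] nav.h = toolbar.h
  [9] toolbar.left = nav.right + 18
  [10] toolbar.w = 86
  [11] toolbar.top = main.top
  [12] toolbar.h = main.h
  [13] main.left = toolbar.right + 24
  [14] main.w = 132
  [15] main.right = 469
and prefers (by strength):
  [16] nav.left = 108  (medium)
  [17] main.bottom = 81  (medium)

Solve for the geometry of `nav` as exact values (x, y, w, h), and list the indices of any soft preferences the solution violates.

1. nav.y = 48  [hero.top = nav.top]
2. nav.h = 56  [hero.h = nav.h]
3. nav.x = 98  [nav.left = hero.right + 12]
4. nav.w = 111  [toolbar.left = nav.right + 18]

nav = (x=98, y=48, w=111, h=56)
violated soft preferences: 16, 17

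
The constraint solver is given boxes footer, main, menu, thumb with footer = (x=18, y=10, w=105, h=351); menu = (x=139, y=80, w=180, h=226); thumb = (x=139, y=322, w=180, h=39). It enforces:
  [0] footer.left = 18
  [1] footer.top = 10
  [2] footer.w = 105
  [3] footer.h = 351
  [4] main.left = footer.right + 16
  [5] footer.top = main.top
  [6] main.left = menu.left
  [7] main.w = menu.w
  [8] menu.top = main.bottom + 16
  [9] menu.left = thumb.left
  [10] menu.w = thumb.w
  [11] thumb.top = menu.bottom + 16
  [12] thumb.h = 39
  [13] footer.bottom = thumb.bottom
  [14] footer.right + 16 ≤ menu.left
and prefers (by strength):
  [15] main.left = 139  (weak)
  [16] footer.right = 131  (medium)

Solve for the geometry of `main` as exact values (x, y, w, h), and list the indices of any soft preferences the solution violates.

main = (x=139, y=10, w=180, h=54)
violated soft preferences: 16

1. main.x = 139  [main.left = footer.right + 16]
2. main.y = 10  [footer.top = main.top]
3. main.w = 180  [main.w = menu.w]
4. main.h = 54  [menu.top = main.bottom + 16]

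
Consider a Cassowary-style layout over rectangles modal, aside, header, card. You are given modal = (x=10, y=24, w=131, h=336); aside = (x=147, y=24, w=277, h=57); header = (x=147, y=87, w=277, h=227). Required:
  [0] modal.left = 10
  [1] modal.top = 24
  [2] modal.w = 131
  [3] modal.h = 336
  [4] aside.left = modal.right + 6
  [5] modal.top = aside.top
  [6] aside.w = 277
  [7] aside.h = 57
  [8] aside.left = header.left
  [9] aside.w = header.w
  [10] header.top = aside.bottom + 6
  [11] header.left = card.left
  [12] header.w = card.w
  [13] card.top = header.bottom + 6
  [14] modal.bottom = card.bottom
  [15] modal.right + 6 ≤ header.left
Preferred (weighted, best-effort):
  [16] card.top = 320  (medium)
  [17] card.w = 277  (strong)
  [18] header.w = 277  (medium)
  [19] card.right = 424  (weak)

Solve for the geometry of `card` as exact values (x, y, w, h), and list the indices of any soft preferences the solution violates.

1. card.x = 147  [header.left = card.left]
2. card.w = 277  [header.w = card.w]
3. card.y = 320  [card.top = header.bottom + 6]
4. card.h = 40  [modal.bottom = card.bottom]

card = (x=147, y=320, w=277, h=40)
violated soft preferences: none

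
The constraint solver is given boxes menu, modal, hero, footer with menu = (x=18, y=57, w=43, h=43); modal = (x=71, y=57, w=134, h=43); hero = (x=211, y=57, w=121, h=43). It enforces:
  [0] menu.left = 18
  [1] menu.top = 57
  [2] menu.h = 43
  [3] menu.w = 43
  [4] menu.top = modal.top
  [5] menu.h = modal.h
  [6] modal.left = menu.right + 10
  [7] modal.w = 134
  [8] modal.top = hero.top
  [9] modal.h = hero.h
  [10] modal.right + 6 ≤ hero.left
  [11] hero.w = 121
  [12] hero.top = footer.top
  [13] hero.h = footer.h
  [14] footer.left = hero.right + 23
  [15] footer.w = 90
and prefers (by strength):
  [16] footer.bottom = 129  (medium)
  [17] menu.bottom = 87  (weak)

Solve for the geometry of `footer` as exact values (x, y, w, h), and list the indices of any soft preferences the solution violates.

1. footer.y = 57  [hero.top = footer.top]
2. footer.h = 43  [hero.h = footer.h]
3. footer.x = 355  [footer.left = hero.right + 23]
4. footer.w = 90  [footer.w = 90]

footer = (x=355, y=57, w=90, h=43)
violated soft preferences: 16, 17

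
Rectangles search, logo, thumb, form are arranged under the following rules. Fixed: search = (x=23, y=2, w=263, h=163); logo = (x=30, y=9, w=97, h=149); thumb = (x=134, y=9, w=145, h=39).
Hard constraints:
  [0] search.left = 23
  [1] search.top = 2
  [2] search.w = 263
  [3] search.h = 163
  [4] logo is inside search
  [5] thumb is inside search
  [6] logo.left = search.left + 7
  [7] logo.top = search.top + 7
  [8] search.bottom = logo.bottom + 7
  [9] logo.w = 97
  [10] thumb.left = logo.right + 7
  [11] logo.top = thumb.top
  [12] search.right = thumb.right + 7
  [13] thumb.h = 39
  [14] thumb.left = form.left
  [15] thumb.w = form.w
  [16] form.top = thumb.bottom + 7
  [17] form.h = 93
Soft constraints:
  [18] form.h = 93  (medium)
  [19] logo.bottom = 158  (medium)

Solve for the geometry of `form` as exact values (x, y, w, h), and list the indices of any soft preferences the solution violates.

1. form.x = 134  [thumb.left = form.left]
2. form.w = 145  [thumb.w = form.w]
3. form.y = 55  [form.top = thumb.bottom + 7]
4. form.h = 93  [form.h = 93]

form = (x=134, y=55, w=145, h=93)
violated soft preferences: none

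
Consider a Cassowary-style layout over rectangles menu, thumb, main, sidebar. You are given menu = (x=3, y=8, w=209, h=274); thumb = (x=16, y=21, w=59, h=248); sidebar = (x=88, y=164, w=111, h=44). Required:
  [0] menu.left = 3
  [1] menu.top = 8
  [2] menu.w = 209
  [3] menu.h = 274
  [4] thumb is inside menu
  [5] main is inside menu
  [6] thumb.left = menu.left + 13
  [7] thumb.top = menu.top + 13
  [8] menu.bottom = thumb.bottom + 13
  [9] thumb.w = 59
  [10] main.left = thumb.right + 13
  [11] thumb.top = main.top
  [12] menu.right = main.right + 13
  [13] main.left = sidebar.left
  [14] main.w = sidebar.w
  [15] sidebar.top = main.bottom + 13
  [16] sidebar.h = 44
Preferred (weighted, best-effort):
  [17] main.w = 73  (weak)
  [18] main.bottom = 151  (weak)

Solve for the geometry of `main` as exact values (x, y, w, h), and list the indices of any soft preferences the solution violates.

main = (x=88, y=21, w=111, h=130)
violated soft preferences: 17

1. main.x = 88  [main.left = thumb.right + 13]
2. main.y = 21  [thumb.top = main.top]
3. main.w = 111  [menu.right = main.right + 13]
4. main.h = 130  [sidebar.top = main.bottom + 13]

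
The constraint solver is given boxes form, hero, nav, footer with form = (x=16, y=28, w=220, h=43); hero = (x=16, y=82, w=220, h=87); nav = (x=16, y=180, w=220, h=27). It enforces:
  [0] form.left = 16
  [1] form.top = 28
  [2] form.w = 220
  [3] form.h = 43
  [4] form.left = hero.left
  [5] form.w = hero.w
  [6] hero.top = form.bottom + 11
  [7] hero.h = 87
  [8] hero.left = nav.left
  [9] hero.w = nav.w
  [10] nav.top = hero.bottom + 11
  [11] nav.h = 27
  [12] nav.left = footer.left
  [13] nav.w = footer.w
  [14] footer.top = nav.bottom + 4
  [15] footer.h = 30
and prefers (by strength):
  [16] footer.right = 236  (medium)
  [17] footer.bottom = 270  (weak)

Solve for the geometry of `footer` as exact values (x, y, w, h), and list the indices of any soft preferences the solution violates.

1. footer.x = 16  [nav.left = footer.left]
2. footer.w = 220  [nav.w = footer.w]
3. footer.y = 211  [footer.top = nav.bottom + 4]
4. footer.h = 30  [footer.h = 30]

footer = (x=16, y=211, w=220, h=30)
violated soft preferences: 17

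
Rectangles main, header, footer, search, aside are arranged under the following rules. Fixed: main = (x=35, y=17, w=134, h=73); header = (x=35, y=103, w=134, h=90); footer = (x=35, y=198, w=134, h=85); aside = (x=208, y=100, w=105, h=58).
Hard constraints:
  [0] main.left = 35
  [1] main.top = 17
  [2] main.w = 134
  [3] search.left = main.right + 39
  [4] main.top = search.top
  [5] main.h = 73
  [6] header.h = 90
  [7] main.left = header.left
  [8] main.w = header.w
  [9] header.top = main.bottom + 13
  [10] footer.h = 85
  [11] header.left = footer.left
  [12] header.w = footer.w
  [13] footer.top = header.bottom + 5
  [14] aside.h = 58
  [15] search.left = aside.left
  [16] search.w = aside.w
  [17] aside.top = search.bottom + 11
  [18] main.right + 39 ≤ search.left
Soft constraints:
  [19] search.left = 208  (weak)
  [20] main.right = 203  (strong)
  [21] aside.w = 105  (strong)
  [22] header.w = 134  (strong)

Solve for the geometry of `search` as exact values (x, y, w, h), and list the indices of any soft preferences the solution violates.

1. search.x = 208  [search.left = main.right + 39]
2. search.y = 17  [main.top = search.top]
3. search.w = 105  [search.w = aside.w]
4. search.h = 72  [aside.top = search.bottom + 11]

search = (x=208, y=17, w=105, h=72)
violated soft preferences: 20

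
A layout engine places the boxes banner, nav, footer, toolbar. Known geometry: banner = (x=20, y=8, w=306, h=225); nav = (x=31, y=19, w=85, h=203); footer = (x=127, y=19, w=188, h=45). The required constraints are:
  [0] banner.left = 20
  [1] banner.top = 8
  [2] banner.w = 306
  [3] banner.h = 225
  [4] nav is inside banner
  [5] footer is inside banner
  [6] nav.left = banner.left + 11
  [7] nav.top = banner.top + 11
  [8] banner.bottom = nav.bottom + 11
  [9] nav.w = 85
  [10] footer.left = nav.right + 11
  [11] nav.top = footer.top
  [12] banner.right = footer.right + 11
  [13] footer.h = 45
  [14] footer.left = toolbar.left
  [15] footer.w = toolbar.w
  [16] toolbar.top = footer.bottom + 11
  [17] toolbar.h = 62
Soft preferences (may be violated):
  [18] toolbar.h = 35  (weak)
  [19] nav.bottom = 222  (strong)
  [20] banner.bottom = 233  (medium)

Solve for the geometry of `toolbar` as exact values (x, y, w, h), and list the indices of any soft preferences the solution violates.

1. toolbar.x = 127  [footer.left = toolbar.left]
2. toolbar.w = 188  [footer.w = toolbar.w]
3. toolbar.y = 75  [toolbar.top = footer.bottom + 11]
4. toolbar.h = 62  [toolbar.h = 62]

toolbar = (x=127, y=75, w=188, h=62)
violated soft preferences: 18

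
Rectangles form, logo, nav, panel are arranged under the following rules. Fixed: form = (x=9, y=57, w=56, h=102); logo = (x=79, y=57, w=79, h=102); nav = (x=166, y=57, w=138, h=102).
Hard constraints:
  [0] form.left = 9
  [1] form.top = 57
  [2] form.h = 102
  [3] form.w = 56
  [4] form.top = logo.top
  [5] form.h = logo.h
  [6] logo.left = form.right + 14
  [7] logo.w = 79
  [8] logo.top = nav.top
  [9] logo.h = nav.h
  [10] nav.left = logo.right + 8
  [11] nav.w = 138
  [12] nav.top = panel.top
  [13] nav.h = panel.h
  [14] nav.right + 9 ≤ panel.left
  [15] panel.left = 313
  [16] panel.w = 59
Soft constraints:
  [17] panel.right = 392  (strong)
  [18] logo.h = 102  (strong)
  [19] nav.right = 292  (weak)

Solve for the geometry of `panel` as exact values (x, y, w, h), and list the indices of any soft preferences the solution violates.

panel = (x=313, y=57, w=59, h=102)
violated soft preferences: 17, 19

1. panel.y = 57  [nav.top = panel.top]
2. panel.h = 102  [nav.h = panel.h]
3. panel.x = 313  [panel.left = 313]
4. panel.w = 59  [panel.w = 59]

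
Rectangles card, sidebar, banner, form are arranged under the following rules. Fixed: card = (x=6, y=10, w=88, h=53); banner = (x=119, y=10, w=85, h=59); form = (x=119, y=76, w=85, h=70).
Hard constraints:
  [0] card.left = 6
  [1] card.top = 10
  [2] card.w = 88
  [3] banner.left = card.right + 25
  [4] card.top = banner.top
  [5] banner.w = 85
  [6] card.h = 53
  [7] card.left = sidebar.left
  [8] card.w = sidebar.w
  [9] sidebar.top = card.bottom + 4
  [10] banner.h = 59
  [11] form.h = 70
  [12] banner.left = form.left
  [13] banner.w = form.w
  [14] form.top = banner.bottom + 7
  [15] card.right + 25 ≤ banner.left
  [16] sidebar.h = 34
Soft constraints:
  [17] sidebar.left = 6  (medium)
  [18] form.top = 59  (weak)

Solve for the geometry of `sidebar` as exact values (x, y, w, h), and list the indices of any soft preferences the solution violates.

1. sidebar.x = 6  [card.left = sidebar.left]
2. sidebar.w = 88  [card.w = sidebar.w]
3. sidebar.y = 67  [sidebar.top = card.bottom + 4]
4. sidebar.h = 34  [sidebar.h = 34]

sidebar = (x=6, y=67, w=88, h=34)
violated soft preferences: 18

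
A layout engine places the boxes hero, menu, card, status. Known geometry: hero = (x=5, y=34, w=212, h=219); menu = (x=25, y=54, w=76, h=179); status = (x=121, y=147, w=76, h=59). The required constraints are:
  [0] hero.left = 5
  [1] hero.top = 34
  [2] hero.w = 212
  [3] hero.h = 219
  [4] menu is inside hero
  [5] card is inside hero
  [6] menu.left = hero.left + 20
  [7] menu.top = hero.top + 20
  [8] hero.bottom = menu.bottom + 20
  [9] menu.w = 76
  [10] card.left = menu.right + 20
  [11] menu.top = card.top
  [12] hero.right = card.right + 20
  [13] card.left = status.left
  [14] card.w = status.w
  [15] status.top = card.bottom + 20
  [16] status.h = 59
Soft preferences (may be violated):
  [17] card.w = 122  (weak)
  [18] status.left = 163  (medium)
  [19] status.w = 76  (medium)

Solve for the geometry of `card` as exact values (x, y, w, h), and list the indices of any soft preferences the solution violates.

card = (x=121, y=54, w=76, h=73)
violated soft preferences: 17, 18

1. card.x = 121  [card.left = menu.right + 20]
2. card.y = 54  [menu.top = card.top]
3. card.w = 76  [hero.right = card.right + 20]
4. card.h = 73  [status.top = card.bottom + 20]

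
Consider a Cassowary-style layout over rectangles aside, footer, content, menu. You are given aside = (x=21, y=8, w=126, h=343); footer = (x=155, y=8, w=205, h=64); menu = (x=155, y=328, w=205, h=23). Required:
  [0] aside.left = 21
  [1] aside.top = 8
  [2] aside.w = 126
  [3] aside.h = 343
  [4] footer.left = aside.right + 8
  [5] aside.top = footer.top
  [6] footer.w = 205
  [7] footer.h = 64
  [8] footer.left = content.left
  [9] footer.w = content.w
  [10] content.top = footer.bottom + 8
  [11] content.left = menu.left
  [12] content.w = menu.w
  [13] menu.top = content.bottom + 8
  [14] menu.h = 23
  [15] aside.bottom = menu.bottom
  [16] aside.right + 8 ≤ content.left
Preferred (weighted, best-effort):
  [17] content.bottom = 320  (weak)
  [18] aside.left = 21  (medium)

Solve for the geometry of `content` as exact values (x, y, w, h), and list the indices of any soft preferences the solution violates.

1. content.x = 155  [footer.left = content.left]
2. content.w = 205  [footer.w = content.w]
3. content.y = 80  [content.top = footer.bottom + 8]
4. content.h = 240  [menu.top = content.bottom + 8]

content = (x=155, y=80, w=205, h=240)
violated soft preferences: none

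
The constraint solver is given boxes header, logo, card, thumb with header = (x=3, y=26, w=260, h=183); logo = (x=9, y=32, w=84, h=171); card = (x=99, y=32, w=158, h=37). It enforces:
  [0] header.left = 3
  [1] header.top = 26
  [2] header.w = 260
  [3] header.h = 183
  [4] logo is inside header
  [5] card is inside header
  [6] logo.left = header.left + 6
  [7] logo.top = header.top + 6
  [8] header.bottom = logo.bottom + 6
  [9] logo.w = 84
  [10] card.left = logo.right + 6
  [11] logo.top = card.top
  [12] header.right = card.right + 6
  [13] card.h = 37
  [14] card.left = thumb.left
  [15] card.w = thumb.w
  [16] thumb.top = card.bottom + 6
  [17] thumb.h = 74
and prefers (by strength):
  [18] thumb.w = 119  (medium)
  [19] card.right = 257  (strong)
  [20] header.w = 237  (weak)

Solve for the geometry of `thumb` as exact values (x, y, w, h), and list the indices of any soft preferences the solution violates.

1. thumb.x = 99  [card.left = thumb.left]
2. thumb.w = 158  [card.w = thumb.w]
3. thumb.y = 75  [thumb.top = card.bottom + 6]
4. thumb.h = 74  [thumb.h = 74]

thumb = (x=99, y=75, w=158, h=74)
violated soft preferences: 18, 20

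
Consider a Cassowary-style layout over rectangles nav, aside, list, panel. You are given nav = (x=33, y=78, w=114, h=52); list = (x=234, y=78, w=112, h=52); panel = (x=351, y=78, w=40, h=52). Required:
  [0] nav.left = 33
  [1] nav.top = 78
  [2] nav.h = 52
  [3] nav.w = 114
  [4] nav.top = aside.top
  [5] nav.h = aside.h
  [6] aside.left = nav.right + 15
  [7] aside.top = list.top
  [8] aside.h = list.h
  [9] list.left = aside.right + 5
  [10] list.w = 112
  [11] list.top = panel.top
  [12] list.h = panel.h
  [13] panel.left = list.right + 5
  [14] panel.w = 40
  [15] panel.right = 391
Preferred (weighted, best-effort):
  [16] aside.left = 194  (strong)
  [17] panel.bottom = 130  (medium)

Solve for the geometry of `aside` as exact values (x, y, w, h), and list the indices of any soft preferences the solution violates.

aside = (x=162, y=78, w=67, h=52)
violated soft preferences: 16

1. aside.y = 78  [nav.top = aside.top]
2. aside.h = 52  [nav.h = aside.h]
3. aside.x = 162  [aside.left = nav.right + 15]
4. aside.w = 67  [list.left = aside.right + 5]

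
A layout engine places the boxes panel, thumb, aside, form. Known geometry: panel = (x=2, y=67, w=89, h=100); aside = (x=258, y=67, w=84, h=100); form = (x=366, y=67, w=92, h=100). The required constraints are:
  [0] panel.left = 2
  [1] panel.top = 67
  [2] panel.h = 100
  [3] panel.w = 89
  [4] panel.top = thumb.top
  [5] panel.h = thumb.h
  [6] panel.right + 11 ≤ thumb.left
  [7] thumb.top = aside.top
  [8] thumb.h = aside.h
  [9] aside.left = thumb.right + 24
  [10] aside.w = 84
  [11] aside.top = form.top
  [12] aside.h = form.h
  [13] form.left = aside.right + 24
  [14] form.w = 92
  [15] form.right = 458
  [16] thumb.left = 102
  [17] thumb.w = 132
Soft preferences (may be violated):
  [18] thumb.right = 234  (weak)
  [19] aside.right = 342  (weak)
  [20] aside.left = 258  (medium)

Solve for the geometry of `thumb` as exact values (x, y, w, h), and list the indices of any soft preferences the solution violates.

1. thumb.y = 67  [panel.top = thumb.top]
2. thumb.h = 100  [panel.h = thumb.h]
3. thumb.x = 102  [thumb.left = 102]
4. thumb.w = 132  [thumb.w = 132]

thumb = (x=102, y=67, w=132, h=100)
violated soft preferences: none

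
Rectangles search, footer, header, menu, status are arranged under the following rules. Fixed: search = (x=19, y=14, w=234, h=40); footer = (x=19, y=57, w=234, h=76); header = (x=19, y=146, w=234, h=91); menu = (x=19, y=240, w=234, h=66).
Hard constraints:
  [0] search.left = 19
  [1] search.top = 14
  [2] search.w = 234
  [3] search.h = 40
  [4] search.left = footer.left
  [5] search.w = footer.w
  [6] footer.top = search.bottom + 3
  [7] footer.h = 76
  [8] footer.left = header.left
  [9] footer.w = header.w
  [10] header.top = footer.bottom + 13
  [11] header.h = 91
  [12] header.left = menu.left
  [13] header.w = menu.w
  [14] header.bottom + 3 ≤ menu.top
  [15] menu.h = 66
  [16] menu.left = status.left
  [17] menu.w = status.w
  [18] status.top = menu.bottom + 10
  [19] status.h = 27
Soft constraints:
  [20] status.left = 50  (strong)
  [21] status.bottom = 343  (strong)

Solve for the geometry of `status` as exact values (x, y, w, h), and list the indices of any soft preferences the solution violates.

1. status.x = 19  [menu.left = status.left]
2. status.w = 234  [menu.w = status.w]
3. status.y = 316  [status.top = menu.bottom + 10]
4. status.h = 27  [status.h = 27]

status = (x=19, y=316, w=234, h=27)
violated soft preferences: 20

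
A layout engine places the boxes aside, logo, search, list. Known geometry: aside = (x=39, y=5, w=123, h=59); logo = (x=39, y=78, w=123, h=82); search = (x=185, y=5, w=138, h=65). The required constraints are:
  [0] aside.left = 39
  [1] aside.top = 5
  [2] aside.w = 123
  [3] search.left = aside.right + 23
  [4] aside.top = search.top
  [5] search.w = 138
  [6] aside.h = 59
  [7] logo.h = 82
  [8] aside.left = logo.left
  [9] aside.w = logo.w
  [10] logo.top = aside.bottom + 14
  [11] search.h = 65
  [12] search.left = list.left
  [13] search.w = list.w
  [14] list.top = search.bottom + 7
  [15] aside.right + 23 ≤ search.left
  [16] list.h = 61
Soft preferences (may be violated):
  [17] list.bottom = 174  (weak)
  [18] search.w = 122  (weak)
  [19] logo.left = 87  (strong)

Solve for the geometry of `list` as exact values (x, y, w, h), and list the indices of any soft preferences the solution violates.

list = (x=185, y=77, w=138, h=61)
violated soft preferences: 17, 18, 19

1. list.x = 185  [search.left = list.left]
2. list.w = 138  [search.w = list.w]
3. list.y = 77  [list.top = search.bottom + 7]
4. list.h = 61  [list.h = 61]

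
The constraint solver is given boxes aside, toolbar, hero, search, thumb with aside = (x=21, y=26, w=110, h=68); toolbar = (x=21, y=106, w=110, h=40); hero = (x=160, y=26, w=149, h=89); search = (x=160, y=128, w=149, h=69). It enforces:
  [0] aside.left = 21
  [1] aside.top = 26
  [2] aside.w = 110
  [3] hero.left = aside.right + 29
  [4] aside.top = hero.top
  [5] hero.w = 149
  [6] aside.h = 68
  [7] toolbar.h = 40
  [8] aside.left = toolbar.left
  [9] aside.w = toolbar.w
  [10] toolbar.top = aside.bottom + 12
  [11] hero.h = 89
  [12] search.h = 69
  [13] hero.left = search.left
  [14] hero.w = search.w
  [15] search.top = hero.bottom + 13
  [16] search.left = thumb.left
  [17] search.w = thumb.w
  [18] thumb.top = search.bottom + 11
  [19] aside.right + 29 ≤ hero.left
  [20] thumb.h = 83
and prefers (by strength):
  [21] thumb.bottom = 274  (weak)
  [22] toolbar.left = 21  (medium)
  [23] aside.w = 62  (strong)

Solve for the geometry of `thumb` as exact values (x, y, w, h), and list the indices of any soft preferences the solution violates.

1. thumb.x = 160  [search.left = thumb.left]
2. thumb.w = 149  [search.w = thumb.w]
3. thumb.y = 208  [thumb.top = search.bottom + 11]
4. thumb.h = 83  [thumb.h = 83]

thumb = (x=160, y=208, w=149, h=83)
violated soft preferences: 21, 23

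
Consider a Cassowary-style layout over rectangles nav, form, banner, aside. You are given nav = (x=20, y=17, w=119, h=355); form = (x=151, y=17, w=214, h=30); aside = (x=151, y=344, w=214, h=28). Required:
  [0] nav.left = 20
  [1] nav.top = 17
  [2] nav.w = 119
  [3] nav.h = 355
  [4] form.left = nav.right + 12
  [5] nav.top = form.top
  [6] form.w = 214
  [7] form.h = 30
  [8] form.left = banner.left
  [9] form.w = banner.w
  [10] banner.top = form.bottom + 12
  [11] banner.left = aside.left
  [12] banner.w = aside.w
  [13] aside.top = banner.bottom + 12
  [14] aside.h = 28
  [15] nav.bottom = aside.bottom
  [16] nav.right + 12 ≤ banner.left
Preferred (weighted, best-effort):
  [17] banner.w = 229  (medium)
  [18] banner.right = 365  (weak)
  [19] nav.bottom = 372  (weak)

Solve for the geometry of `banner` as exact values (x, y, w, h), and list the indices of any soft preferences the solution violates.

banner = (x=151, y=59, w=214, h=273)
violated soft preferences: 17

1. banner.x = 151  [form.left = banner.left]
2. banner.w = 214  [form.w = banner.w]
3. banner.y = 59  [banner.top = form.bottom + 12]
4. banner.h = 273  [aside.top = banner.bottom + 12]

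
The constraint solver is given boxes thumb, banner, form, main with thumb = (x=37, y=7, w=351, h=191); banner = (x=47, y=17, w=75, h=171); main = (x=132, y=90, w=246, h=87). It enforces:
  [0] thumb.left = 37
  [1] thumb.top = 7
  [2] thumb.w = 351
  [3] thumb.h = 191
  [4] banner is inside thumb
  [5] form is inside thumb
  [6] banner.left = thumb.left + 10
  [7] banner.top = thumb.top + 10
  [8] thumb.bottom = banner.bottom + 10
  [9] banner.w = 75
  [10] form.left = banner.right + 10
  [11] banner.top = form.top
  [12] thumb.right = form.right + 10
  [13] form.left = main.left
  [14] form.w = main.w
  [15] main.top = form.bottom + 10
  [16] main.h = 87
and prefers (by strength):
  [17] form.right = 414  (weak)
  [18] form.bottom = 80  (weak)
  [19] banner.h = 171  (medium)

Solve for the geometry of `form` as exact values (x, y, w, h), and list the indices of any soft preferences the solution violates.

1. form.x = 132  [form.left = banner.right + 10]
2. form.y = 17  [banner.top = form.top]
3. form.w = 246  [thumb.right = form.right + 10]
4. form.h = 63  [main.top = form.bottom + 10]

form = (x=132, y=17, w=246, h=63)
violated soft preferences: 17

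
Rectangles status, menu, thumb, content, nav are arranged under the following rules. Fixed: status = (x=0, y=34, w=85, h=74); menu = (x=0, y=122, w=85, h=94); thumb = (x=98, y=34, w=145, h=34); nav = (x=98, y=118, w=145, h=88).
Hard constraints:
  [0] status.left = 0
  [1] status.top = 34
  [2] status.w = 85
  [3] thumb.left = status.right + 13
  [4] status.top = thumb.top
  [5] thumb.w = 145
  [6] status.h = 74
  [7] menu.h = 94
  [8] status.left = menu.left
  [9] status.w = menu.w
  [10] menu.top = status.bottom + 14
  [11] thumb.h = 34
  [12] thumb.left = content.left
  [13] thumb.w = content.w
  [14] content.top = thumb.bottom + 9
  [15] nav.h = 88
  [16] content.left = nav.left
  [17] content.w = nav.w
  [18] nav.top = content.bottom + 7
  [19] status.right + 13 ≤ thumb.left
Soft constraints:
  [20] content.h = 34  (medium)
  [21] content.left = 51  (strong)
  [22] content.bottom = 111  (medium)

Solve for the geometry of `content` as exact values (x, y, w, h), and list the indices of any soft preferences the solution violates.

content = (x=98, y=77, w=145, h=34)
violated soft preferences: 21

1. content.x = 98  [thumb.left = content.left]
2. content.w = 145  [thumb.w = content.w]
3. content.y = 77  [content.top = thumb.bottom + 9]
4. content.h = 34  [nav.top = content.bottom + 7]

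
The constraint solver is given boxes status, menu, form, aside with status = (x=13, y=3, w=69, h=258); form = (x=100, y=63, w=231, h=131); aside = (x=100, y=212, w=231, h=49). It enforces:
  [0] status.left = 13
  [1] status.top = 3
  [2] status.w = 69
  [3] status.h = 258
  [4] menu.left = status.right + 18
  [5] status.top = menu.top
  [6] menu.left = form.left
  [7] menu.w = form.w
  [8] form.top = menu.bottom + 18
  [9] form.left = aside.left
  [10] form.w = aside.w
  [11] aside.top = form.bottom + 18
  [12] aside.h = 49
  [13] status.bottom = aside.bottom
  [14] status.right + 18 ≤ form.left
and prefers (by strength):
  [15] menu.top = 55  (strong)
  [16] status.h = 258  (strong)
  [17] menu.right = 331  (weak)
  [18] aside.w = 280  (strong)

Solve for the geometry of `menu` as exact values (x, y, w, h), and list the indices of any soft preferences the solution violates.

1. menu.x = 100  [menu.left = status.right + 18]
2. menu.y = 3  [status.top = menu.top]
3. menu.w = 231  [menu.w = form.w]
4. menu.h = 42  [form.top = menu.bottom + 18]

menu = (x=100, y=3, w=231, h=42)
violated soft preferences: 15, 18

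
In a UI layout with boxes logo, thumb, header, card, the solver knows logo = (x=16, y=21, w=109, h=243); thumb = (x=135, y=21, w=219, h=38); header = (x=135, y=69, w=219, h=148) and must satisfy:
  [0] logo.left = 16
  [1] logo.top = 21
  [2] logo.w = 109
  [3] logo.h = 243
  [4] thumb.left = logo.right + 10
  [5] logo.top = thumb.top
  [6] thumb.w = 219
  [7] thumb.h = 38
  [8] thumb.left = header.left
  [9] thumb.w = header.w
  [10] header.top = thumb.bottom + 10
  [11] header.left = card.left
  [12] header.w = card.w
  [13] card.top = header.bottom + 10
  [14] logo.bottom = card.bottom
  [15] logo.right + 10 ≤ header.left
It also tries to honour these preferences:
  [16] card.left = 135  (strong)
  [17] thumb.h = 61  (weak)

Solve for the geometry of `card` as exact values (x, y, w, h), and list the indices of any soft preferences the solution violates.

1. card.x = 135  [header.left = card.left]
2. card.w = 219  [header.w = card.w]
3. card.y = 227  [card.top = header.bottom + 10]
4. card.h = 37  [logo.bottom = card.bottom]

card = (x=135, y=227, w=219, h=37)
violated soft preferences: 17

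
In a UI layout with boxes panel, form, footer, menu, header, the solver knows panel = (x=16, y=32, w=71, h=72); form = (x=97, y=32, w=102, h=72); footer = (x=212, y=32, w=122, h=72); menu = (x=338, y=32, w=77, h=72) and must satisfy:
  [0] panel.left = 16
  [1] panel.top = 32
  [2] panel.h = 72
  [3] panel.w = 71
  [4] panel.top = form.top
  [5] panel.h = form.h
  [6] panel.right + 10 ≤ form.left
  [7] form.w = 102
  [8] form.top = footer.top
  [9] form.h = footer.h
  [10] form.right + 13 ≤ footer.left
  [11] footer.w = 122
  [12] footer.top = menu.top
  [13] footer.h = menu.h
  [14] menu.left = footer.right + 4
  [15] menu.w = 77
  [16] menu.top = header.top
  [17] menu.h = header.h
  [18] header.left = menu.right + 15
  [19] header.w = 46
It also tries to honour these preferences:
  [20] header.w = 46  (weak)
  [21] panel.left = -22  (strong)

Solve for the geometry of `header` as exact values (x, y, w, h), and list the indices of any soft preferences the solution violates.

1. header.y = 32  [menu.top = header.top]
2. header.h = 72  [menu.h = header.h]
3. header.x = 430  [header.left = menu.right + 15]
4. header.w = 46  [header.w = 46]

header = (x=430, y=32, w=46, h=72)
violated soft preferences: 21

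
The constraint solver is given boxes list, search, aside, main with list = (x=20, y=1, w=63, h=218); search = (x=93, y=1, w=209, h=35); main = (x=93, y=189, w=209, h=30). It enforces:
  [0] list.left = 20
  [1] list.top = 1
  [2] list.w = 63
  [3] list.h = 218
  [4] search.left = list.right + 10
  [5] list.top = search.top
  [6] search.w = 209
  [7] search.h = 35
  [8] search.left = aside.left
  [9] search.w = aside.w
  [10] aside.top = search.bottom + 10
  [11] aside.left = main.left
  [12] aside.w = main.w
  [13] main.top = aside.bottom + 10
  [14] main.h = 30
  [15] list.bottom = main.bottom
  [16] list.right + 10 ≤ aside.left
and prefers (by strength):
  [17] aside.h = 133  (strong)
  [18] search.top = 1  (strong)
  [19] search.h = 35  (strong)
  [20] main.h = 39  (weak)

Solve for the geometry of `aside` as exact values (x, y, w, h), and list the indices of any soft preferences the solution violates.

aside = (x=93, y=46, w=209, h=133)
violated soft preferences: 20

1. aside.x = 93  [search.left = aside.left]
2. aside.w = 209  [search.w = aside.w]
3. aside.y = 46  [aside.top = search.bottom + 10]
4. aside.h = 133  [main.top = aside.bottom + 10]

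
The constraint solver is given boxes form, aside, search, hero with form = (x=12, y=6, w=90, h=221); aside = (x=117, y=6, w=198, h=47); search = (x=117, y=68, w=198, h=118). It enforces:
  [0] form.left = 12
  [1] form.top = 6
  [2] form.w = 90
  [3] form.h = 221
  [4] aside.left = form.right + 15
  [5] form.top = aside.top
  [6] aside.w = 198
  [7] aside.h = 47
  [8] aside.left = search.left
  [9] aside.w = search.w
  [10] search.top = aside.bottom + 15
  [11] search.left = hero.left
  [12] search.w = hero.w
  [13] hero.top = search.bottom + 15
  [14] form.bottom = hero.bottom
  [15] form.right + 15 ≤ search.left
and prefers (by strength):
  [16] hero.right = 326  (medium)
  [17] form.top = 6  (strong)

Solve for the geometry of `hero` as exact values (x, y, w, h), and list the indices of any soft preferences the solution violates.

hero = (x=117, y=201, w=198, h=26)
violated soft preferences: 16

1. hero.x = 117  [search.left = hero.left]
2. hero.w = 198  [search.w = hero.w]
3. hero.y = 201  [hero.top = search.bottom + 15]
4. hero.h = 26  [form.bottom = hero.bottom]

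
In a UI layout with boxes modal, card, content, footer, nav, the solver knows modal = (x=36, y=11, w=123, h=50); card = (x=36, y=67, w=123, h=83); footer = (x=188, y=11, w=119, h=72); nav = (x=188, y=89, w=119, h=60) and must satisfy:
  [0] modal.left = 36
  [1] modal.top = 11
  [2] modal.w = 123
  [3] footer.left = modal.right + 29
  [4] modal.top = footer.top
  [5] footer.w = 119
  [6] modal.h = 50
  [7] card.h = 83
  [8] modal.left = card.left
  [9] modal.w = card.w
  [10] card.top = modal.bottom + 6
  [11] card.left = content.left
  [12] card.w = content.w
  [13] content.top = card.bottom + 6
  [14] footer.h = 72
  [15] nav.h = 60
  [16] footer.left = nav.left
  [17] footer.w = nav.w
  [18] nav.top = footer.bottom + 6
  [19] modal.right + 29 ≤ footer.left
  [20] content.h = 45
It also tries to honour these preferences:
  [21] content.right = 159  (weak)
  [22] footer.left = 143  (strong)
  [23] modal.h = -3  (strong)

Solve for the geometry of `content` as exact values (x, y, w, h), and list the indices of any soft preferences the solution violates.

content = (x=36, y=156, w=123, h=45)
violated soft preferences: 22, 23

1. content.x = 36  [card.left = content.left]
2. content.w = 123  [card.w = content.w]
3. content.y = 156  [content.top = card.bottom + 6]
4. content.h = 45  [content.h = 45]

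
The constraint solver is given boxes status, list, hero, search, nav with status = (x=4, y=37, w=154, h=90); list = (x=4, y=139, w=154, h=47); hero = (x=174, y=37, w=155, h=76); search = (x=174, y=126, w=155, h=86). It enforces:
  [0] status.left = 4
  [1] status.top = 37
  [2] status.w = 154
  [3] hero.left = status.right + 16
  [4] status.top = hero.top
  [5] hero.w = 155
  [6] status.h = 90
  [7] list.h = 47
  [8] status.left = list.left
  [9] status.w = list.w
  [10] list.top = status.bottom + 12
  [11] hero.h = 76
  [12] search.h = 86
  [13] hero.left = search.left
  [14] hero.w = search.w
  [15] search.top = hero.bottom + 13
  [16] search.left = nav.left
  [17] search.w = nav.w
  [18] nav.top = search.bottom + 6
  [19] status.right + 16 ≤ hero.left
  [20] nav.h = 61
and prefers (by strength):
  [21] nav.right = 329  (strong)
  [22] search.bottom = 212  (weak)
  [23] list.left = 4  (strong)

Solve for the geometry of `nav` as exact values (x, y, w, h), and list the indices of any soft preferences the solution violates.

nav = (x=174, y=218, w=155, h=61)
violated soft preferences: none

1. nav.x = 174  [search.left = nav.left]
2. nav.w = 155  [search.w = nav.w]
3. nav.y = 218  [nav.top = search.bottom + 6]
4. nav.h = 61  [nav.h = 61]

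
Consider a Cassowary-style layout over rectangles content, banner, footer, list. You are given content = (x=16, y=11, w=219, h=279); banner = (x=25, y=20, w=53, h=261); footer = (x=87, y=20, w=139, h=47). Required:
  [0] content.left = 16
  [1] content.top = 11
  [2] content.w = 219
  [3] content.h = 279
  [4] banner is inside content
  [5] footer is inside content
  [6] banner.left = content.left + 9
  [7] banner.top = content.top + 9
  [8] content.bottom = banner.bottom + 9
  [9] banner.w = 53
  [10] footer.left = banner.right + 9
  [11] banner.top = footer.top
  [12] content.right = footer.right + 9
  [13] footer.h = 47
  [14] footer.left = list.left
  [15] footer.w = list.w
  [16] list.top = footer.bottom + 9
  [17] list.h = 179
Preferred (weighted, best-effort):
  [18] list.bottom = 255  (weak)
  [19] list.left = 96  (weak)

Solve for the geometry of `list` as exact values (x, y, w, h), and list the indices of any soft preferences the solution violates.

list = (x=87, y=76, w=139, h=179)
violated soft preferences: 19

1. list.x = 87  [footer.left = list.left]
2. list.w = 139  [footer.w = list.w]
3. list.y = 76  [list.top = footer.bottom + 9]
4. list.h = 179  [list.h = 179]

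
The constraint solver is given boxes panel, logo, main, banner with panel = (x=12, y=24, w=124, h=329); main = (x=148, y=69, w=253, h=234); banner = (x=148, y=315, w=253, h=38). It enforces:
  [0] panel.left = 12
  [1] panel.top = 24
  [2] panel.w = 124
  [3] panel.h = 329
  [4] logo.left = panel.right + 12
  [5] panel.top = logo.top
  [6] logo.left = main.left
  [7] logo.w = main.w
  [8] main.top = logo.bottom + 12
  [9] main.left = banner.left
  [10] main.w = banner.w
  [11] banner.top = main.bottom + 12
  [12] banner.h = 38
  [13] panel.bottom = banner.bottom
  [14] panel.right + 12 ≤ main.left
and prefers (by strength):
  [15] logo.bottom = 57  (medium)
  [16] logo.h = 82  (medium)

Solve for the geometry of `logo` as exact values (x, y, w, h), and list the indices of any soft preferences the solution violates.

1. logo.x = 148  [logo.left = panel.right + 12]
2. logo.y = 24  [panel.top = logo.top]
3. logo.w = 253  [logo.w = main.w]
4. logo.h = 33  [main.top = logo.bottom + 12]

logo = (x=148, y=24, w=253, h=33)
violated soft preferences: 16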